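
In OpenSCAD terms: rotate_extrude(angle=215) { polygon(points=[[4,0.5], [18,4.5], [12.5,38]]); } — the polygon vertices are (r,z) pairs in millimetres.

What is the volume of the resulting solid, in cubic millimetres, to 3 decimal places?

Volume = 10594.127 mm³

Profile (r,z), 3 vertices: (4,0.5) (18,4.5) (12.5,38)
edge 0: (4,0.5)→(18,4.5)  cross = 4·4.5 − 18·0.5 = 9.0000; (r_i+r_j)·cross = 22·9.0000 = 198.0000
edge 1: (18,4.5)→(12.5,38)  cross = 18·38 − 12.5·4.5 = 627.7500; (r_i+r_j)·cross = 30.5·627.7500 = 19146.3750
edge 2: (12.5,38)→(4,0.5)  cross = 12.5·0.5 − 4·38 = -145.7500; (r_i+r_j)·cross = 16.5·-145.7500 = -2404.8750
Σcross = 491.0000 → A = |Σcross|/2 = 245.5000 mm²
Σ(r_i+r_j)·cross = 16939.5000 → first moment M = |Σ|/6 = 2823.2500
R_c = M/A = 2823.2500/245.5000 = 11.5000 mm
θ = 215° = 3.752458 rad
V = θ·R_c·A = 3.752458·11.5000·245.5000 = 10594.127 mm³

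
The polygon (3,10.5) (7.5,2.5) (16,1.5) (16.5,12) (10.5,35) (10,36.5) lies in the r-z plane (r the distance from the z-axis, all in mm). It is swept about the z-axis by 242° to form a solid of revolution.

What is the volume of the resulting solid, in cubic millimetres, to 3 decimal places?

Profile (r,z), 6 vertices: (3,10.5) (7.5,2.5) (16,1.5) (16.5,12) (10.5,35) (10,36.5)
edge 0: (3,10.5)→(7.5,2.5)  cross = 3·2.5 − 7.5·10.5 = -71.2500; (r_i+r_j)·cross = 10.5·-71.2500 = -748.1250
edge 1: (7.5,2.5)→(16,1.5)  cross = 7.5·1.5 − 16·2.5 = -28.7500; (r_i+r_j)·cross = 23.5·-28.7500 = -675.6250
edge 2: (16,1.5)→(16.5,12)  cross = 16·12 − 16.5·1.5 = 167.2500; (r_i+r_j)·cross = 32.5·167.2500 = 5435.6250
edge 3: (16.5,12)→(10.5,35)  cross = 16.5·35 − 10.5·12 = 451.5000; (r_i+r_j)·cross = 27·451.5000 = 12190.5000
edge 4: (10.5,35)→(10,36.5)  cross = 10.5·36.5 − 10·35 = 33.2500; (r_i+r_j)·cross = 20.5·33.2500 = 681.6250
edge 5: (10,36.5)→(3,10.5)  cross = 10·10.5 − 3·36.5 = -4.5000; (r_i+r_j)·cross = 13·-4.5000 = -58.5000
Σcross = 547.5000 → A = |Σcross|/2 = 273.7500 mm²
Σ(r_i+r_j)·cross = 16825.5000 → first moment M = |Σ|/6 = 2804.2500
R_c = M/A = 2804.2500/273.7500 = 10.2438 mm
θ = 242° = 4.223697 rad
V = θ·R_c·A = 4.223697·10.2438·273.7500 = 11844.302 mm³

Volume = 11844.302 mm³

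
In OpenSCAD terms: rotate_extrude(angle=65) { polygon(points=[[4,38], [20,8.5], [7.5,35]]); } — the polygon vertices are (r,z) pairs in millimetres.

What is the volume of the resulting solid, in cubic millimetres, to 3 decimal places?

Profile (r,z), 3 vertices: (4,38) (20,8.5) (7.5,35)
edge 0: (4,38)→(20,8.5)  cross = 4·8.5 − 20·38 = -726.0000; (r_i+r_j)·cross = 24·-726.0000 = -17424.0000
edge 1: (20,8.5)→(7.5,35)  cross = 20·35 − 7.5·8.5 = 636.2500; (r_i+r_j)·cross = 27.5·636.2500 = 17496.8750
edge 2: (7.5,35)→(4,38)  cross = 7.5·38 − 4·35 = 145.0000; (r_i+r_j)·cross = 11.5·145.0000 = 1667.5000
Σcross = 55.2500 → A = |Σcross|/2 = 27.6250 mm²
Σ(r_i+r_j)·cross = 1740.3750 → first moment M = |Σ|/6 = 290.0625
R_c = M/A = 290.0625/27.6250 = 10.5000 mm
θ = 65° = 1.134464 rad
V = θ·R_c·A = 1.134464·10.5000·27.6250 = 329.065 mm³

Volume = 329.065 mm³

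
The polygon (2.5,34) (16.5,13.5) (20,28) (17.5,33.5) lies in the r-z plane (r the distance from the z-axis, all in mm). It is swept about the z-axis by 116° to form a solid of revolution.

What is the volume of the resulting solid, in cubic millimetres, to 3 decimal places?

Volume = 4712.299 mm³

Profile (r,z), 4 vertices: (2.5,34) (16.5,13.5) (20,28) (17.5,33.5)
edge 0: (2.5,34)→(16.5,13.5)  cross = 2.5·13.5 − 16.5·34 = -527.2500; (r_i+r_j)·cross = 19·-527.2500 = -10017.7500
edge 1: (16.5,13.5)→(20,28)  cross = 16.5·28 − 20·13.5 = 192.0000; (r_i+r_j)·cross = 36.5·192.0000 = 7008.0000
edge 2: (20,28)→(17.5,33.5)  cross = 20·33.5 − 17.5·28 = 180.0000; (r_i+r_j)·cross = 37.5·180.0000 = 6750.0000
edge 3: (17.5,33.5)→(2.5,34)  cross = 17.5·34 − 2.5·33.5 = 511.2500; (r_i+r_j)·cross = 20·511.2500 = 10225.0000
Σcross = 356.0000 → A = |Σcross|/2 = 178.0000 mm²
Σ(r_i+r_j)·cross = 13965.2500 → first moment M = |Σ|/6 = 2327.5417
R_c = M/A = 2327.5417/178.0000 = 13.0761 mm
θ = 116° = 2.024582 rad
V = θ·R_c·A = 2.024582·13.0761·178.0000 = 4712.299 mm³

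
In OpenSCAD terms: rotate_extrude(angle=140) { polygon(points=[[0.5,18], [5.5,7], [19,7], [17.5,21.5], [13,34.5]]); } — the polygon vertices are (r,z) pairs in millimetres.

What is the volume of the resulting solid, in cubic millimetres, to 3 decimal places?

Profile (r,z), 5 vertices: (0.5,18) (5.5,7) (19,7) (17.5,21.5) (13,34.5)
edge 0: (0.5,18)→(5.5,7)  cross = 0.5·7 − 5.5·18 = -95.5000; (r_i+r_j)·cross = 6·-95.5000 = -573.0000
edge 1: (5.5,7)→(19,7)  cross = 5.5·7 − 19·7 = -94.5000; (r_i+r_j)·cross = 24.5·-94.5000 = -2315.2500
edge 2: (19,7)→(17.5,21.5)  cross = 19·21.5 − 17.5·7 = 286.0000; (r_i+r_j)·cross = 36.5·286.0000 = 10439.0000
edge 3: (17.5,21.5)→(13,34.5)  cross = 17.5·34.5 − 13·21.5 = 324.2500; (r_i+r_j)·cross = 30.5·324.2500 = 9889.6250
edge 4: (13,34.5)→(0.5,18)  cross = 13·18 − 0.5·34.5 = 216.7500; (r_i+r_j)·cross = 13.5·216.7500 = 2926.1250
Σcross = 637.0000 → A = |Σcross|/2 = 318.5000 mm²
Σ(r_i+r_j)·cross = 20366.5000 → first moment M = |Σ|/6 = 3394.4167
R_c = M/A = 3394.4167/318.5000 = 10.6575 mm
θ = 140° = 2.443461 rad
V = θ·R_c·A = 2.443461·10.6575·318.5000 = 8294.125 mm³

Volume = 8294.125 mm³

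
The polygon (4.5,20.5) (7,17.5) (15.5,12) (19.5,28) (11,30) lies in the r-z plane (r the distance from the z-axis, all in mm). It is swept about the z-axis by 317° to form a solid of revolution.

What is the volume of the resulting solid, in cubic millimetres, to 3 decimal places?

Profile (r,z), 5 vertices: (4.5,20.5) (7,17.5) (15.5,12) (19.5,28) (11,30)
edge 0: (4.5,20.5)→(7,17.5)  cross = 4.5·17.5 − 7·20.5 = -64.7500; (r_i+r_j)·cross = 11.5·-64.7500 = -744.6250
edge 1: (7,17.5)→(15.5,12)  cross = 7·12 − 15.5·17.5 = -187.2500; (r_i+r_j)·cross = 22.5·-187.2500 = -4213.1250
edge 2: (15.5,12)→(19.5,28)  cross = 15.5·28 − 19.5·12 = 200.0000; (r_i+r_j)·cross = 35·200.0000 = 7000.0000
edge 3: (19.5,28)→(11,30)  cross = 19.5·30 − 11·28 = 277.0000; (r_i+r_j)·cross = 30.5·277.0000 = 8448.5000
edge 4: (11,30)→(4.5,20.5)  cross = 11·20.5 − 4.5·30 = 90.5000; (r_i+r_j)·cross = 15.5·90.5000 = 1402.7500
Σcross = 315.5000 → A = |Σcross|/2 = 157.7500 mm²
Σ(r_i+r_j)·cross = 11893.5000 → first moment M = |Σ|/6 = 1982.2500
R_c = M/A = 1982.2500/157.7500 = 12.5658 mm
θ = 317° = 5.532694 rad
V = θ·R_c·A = 5.532694·12.5658·157.7500 = 10967.182 mm³

Volume = 10967.182 mm³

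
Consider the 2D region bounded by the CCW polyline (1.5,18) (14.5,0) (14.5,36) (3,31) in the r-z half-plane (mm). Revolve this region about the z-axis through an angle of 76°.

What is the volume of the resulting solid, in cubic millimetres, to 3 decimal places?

Profile (r,z), 4 vertices: (1.5,18) (14.5,0) (14.5,36) (3,31)
edge 0: (1.5,18)→(14.5,0)  cross = 1.5·0 − 14.5·18 = -261.0000; (r_i+r_j)·cross = 16·-261.0000 = -4176.0000
edge 1: (14.5,0)→(14.5,36)  cross = 14.5·36 − 14.5·0 = 522.0000; (r_i+r_j)·cross = 29·522.0000 = 15138.0000
edge 2: (14.5,36)→(3,31)  cross = 14.5·31 − 3·36 = 341.5000; (r_i+r_j)·cross = 17.5·341.5000 = 5976.2500
edge 3: (3,31)→(1.5,18)  cross = 3·18 − 1.5·31 = 7.5000; (r_i+r_j)·cross = 4.5·7.5000 = 33.7500
Σcross = 610.0000 → A = |Σcross|/2 = 305.0000 mm²
Σ(r_i+r_j)·cross = 16972.0000 → first moment M = |Σ|/6 = 2828.6667
R_c = M/A = 2828.6667/305.0000 = 9.2743 mm
θ = 76° = 1.326450 rad
V = θ·R_c·A = 1.326450·9.2743·305.0000 = 3752.086 mm³

Volume = 3752.086 mm³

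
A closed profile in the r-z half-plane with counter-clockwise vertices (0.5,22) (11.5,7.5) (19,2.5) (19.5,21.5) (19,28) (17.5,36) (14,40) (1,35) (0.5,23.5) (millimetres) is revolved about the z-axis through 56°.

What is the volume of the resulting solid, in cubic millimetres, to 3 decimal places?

Volume = 5326.256 mm³

Profile (r,z), 9 vertices: (0.5,22) (11.5,7.5) (19,2.5) (19.5,21.5) (19,28) (17.5,36) (14,40) (1,35) (0.5,23.5)
edge 0: (0.5,22)→(11.5,7.5)  cross = 0.5·7.5 − 11.5·22 = -249.2500; (r_i+r_j)·cross = 12·-249.2500 = -2991.0000
edge 1: (11.5,7.5)→(19,2.5)  cross = 11.5·2.5 − 19·7.5 = -113.7500; (r_i+r_j)·cross = 30.5·-113.7500 = -3469.3750
edge 2: (19,2.5)→(19.5,21.5)  cross = 19·21.5 − 19.5·2.5 = 359.7500; (r_i+r_j)·cross = 38.5·359.7500 = 13850.3750
edge 3: (19.5,21.5)→(19,28)  cross = 19.5·28 − 19·21.5 = 137.5000; (r_i+r_j)·cross = 38.5·137.5000 = 5293.7500
edge 4: (19,28)→(17.5,36)  cross = 19·36 − 17.5·28 = 194.0000; (r_i+r_j)·cross = 36.5·194.0000 = 7081.0000
edge 5: (17.5,36)→(14,40)  cross = 17.5·40 − 14·36 = 196.0000; (r_i+r_j)·cross = 31.5·196.0000 = 6174.0000
edge 6: (14,40)→(1,35)  cross = 14·35 − 1·40 = 450.0000; (r_i+r_j)·cross = 15·450.0000 = 6750.0000
edge 7: (1,35)→(0.5,23.5)  cross = 1·23.5 − 0.5·35 = 6.0000; (r_i+r_j)·cross = 1.5·6.0000 = 9.0000
edge 8: (0.5,23.5)→(0.5,22)  cross = 0.5·22 − 0.5·23.5 = -0.7500; (r_i+r_j)·cross = 1·-0.7500 = -0.7500
Σcross = 979.5000 → A = |Σcross|/2 = 489.7500 mm²
Σ(r_i+r_j)·cross = 32697.0000 → first moment M = |Σ|/6 = 5449.5000
R_c = M/A = 5449.5000/489.7500 = 11.1271 mm
θ = 56° = 0.977384 rad
V = θ·R_c·A = 0.977384·11.1271·489.7500 = 5326.256 mm³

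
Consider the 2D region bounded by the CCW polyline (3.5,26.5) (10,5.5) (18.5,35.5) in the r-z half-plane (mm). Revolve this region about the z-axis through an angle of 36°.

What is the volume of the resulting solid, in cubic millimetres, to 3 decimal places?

Profile (r,z), 3 vertices: (3.5,26.5) (10,5.5) (18.5,35.5)
edge 0: (3.5,26.5)→(10,5.5)  cross = 3.5·5.5 − 10·26.5 = -245.7500; (r_i+r_j)·cross = 13.5·-245.7500 = -3317.6250
edge 1: (10,5.5)→(18.5,35.5)  cross = 10·35.5 − 18.5·5.5 = 253.2500; (r_i+r_j)·cross = 28.5·253.2500 = 7217.6250
edge 2: (18.5,35.5)→(3.5,26.5)  cross = 18.5·26.5 − 3.5·35.5 = 366.0000; (r_i+r_j)·cross = 22·366.0000 = 8052.0000
Σcross = 373.5000 → A = |Σcross|/2 = 186.7500 mm²
Σ(r_i+r_j)·cross = 11952.0000 → first moment M = |Σ|/6 = 1992.0000
R_c = M/A = 1992.0000/186.7500 = 10.6667 mm
θ = 36° = 0.628319 rad
V = θ·R_c·A = 0.628319·10.6667·186.7500 = 1251.611 mm³

Volume = 1251.611 mm³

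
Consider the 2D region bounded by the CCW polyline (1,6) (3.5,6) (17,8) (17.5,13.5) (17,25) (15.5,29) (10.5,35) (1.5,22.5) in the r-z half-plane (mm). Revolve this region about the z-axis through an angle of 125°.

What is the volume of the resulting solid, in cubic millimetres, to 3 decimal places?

Volume = 7442.102 mm³

Profile (r,z), 8 vertices: (1,6) (3.5,6) (17,8) (17.5,13.5) (17,25) (15.5,29) (10.5,35) (1.5,22.5)
edge 0: (1,6)→(3.5,6)  cross = 1·6 − 3.5·6 = -15.0000; (r_i+r_j)·cross = 4.5·-15.0000 = -67.5000
edge 1: (3.5,6)→(17,8)  cross = 3.5·8 − 17·6 = -74.0000; (r_i+r_j)·cross = 20.5·-74.0000 = -1517.0000
edge 2: (17,8)→(17.5,13.5)  cross = 17·13.5 − 17.5·8 = 89.5000; (r_i+r_j)·cross = 34.5·89.5000 = 3087.7500
edge 3: (17.5,13.5)→(17,25)  cross = 17.5·25 − 17·13.5 = 208.0000; (r_i+r_j)·cross = 34.5·208.0000 = 7176.0000
edge 4: (17,25)→(15.5,29)  cross = 17·29 − 15.5·25 = 105.5000; (r_i+r_j)·cross = 32.5·105.5000 = 3428.7500
edge 5: (15.5,29)→(10.5,35)  cross = 15.5·35 − 10.5·29 = 238.0000; (r_i+r_j)·cross = 26·238.0000 = 6188.0000
edge 6: (10.5,35)→(1.5,22.5)  cross = 10.5·22.5 − 1.5·35 = 183.7500; (r_i+r_j)·cross = 12·183.7500 = 2205.0000
edge 7: (1.5,22.5)→(1,6)  cross = 1.5·6 − 1·22.5 = -13.5000; (r_i+r_j)·cross = 2.5·-13.5000 = -33.7500
Σcross = 722.2500 → A = |Σcross|/2 = 361.1250 mm²
Σ(r_i+r_j)·cross = 20467.2500 → first moment M = |Σ|/6 = 3411.2083
R_c = M/A = 3411.2083/361.1250 = 9.4461 mm
θ = 125° = 2.181662 rad
V = θ·R_c·A = 2.181662·9.4461·361.1250 = 7442.102 mm³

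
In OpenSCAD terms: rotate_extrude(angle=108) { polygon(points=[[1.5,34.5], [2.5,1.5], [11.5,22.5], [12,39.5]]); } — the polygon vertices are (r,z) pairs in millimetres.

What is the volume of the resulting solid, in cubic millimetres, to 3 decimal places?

Profile (r,z), 4 vertices: (1.5,34.5) (2.5,1.5) (11.5,22.5) (12,39.5)
edge 0: (1.5,34.5)→(2.5,1.5)  cross = 1.5·1.5 − 2.5·34.5 = -84.0000; (r_i+r_j)·cross = 4·-84.0000 = -336.0000
edge 1: (2.5,1.5)→(11.5,22.5)  cross = 2.5·22.5 − 11.5·1.5 = 39.0000; (r_i+r_j)·cross = 14·39.0000 = 546.0000
edge 2: (11.5,22.5)→(12,39.5)  cross = 11.5·39.5 − 12·22.5 = 184.2500; (r_i+r_j)·cross = 23.5·184.2500 = 4329.8750
edge 3: (12,39.5)→(1.5,34.5)  cross = 12·34.5 − 1.5·39.5 = 354.7500; (r_i+r_j)·cross = 13.5·354.7500 = 4789.1250
Σcross = 494.0000 → A = |Σcross|/2 = 247.0000 mm²
Σ(r_i+r_j)·cross = 9329.0000 → first moment M = |Σ|/6 = 1554.8333
R_c = M/A = 1554.8333/247.0000 = 6.2949 mm
θ = 108° = 1.884956 rad
V = θ·R_c·A = 1.884956·6.2949·247.0000 = 2930.792 mm³

Volume = 2930.792 mm³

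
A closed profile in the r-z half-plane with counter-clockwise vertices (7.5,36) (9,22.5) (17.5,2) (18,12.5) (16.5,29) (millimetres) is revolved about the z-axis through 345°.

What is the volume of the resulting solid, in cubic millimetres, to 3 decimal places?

Volume = 13947.537 mm³

Profile (r,z), 5 vertices: (7.5,36) (9,22.5) (17.5,2) (18,12.5) (16.5,29)
edge 0: (7.5,36)→(9,22.5)  cross = 7.5·22.5 − 9·36 = -155.2500; (r_i+r_j)·cross = 16.5·-155.2500 = -2561.6250
edge 1: (9,22.5)→(17.5,2)  cross = 9·2 − 17.5·22.5 = -375.7500; (r_i+r_j)·cross = 26.5·-375.7500 = -9957.3750
edge 2: (17.5,2)→(18,12.5)  cross = 17.5·12.5 − 18·2 = 182.7500; (r_i+r_j)·cross = 35.5·182.7500 = 6487.6250
edge 3: (18,12.5)→(16.5,29)  cross = 18·29 − 16.5·12.5 = 315.7500; (r_i+r_j)·cross = 34.5·315.7500 = 10893.3750
edge 4: (16.5,29)→(7.5,36)  cross = 16.5·36 − 7.5·29 = 376.5000; (r_i+r_j)·cross = 24·376.5000 = 9036.0000
Σcross = 344.0000 → A = |Σcross|/2 = 172.0000 mm²
Σ(r_i+r_j)·cross = 13898.0000 → first moment M = |Σ|/6 = 2316.3333
R_c = M/A = 2316.3333/172.0000 = 13.4671 mm
θ = 345° = 6.021386 rad
V = θ·R_c·A = 6.021386·13.4671·172.0000 = 13947.537 mm³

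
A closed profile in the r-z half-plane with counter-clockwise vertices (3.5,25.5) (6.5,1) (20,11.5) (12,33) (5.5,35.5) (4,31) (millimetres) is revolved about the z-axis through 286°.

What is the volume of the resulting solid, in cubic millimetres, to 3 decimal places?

Profile (r,z), 6 vertices: (3.5,25.5) (6.5,1) (20,11.5) (12,33) (5.5,35.5) (4,31)
edge 0: (3.5,25.5)→(6.5,1)  cross = 3.5·1 − 6.5·25.5 = -162.2500; (r_i+r_j)·cross = 10·-162.2500 = -1622.5000
edge 1: (6.5,1)→(20,11.5)  cross = 6.5·11.5 − 20·1 = 54.7500; (r_i+r_j)·cross = 26.5·54.7500 = 1450.8750
edge 2: (20,11.5)→(12,33)  cross = 20·33 − 12·11.5 = 522.0000; (r_i+r_j)·cross = 32·522.0000 = 16704.0000
edge 3: (12,33)→(5.5,35.5)  cross = 12·35.5 − 5.5·33 = 244.5000; (r_i+r_j)·cross = 17.5·244.5000 = 4278.7500
edge 4: (5.5,35.5)→(4,31)  cross = 5.5·31 − 4·35.5 = 28.5000; (r_i+r_j)·cross = 9.5·28.5000 = 270.7500
edge 5: (4,31)→(3.5,25.5)  cross = 4·25.5 − 3.5·31 = -6.5000; (r_i+r_j)·cross = 7.5·-6.5000 = -48.7500
Σcross = 681.0000 → A = |Σcross|/2 = 340.5000 mm²
Σ(r_i+r_j)·cross = 21033.1250 → first moment M = |Σ|/6 = 3505.5208
R_c = M/A = 3505.5208/340.5000 = 10.2952 mm
θ = 286° = 4.991642 rad
V = θ·R_c·A = 4.991642·10.2952·340.5000 = 17498.304 mm³

Volume = 17498.304 mm³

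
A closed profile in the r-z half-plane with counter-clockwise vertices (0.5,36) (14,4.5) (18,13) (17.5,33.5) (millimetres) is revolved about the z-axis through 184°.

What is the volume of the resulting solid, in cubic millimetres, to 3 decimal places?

Profile (r,z), 4 vertices: (0.5,36) (14,4.5) (18,13) (17.5,33.5)
edge 0: (0.5,36)→(14,4.5)  cross = 0.5·4.5 − 14·36 = -501.7500; (r_i+r_j)·cross = 14.5·-501.7500 = -7275.3750
edge 1: (14,4.5)→(18,13)  cross = 14·13 − 18·4.5 = 101.0000; (r_i+r_j)·cross = 32·101.0000 = 3232.0000
edge 2: (18,13)→(17.5,33.5)  cross = 18·33.5 − 17.5·13 = 375.5000; (r_i+r_j)·cross = 35.5·375.5000 = 13330.2500
edge 3: (17.5,33.5)→(0.5,36)  cross = 17.5·36 − 0.5·33.5 = 613.2500; (r_i+r_j)·cross = 18·613.2500 = 11038.5000
Σcross = 588.0000 → A = |Σcross|/2 = 294.0000 mm²
Σ(r_i+r_j)·cross = 20325.3750 → first moment M = |Σ|/6 = 3387.5625
R_c = M/A = 3387.5625/294.0000 = 11.5223 mm
θ = 184° = 3.211406 rad
V = θ·R_c·A = 3.211406·11.5223·294.0000 = 10878.838 mm³

Volume = 10878.838 mm³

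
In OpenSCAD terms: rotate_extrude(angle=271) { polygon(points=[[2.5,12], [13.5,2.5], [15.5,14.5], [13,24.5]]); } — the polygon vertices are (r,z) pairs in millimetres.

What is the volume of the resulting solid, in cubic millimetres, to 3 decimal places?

Volume = 7079.194 mm³

Profile (r,z), 4 vertices: (2.5,12) (13.5,2.5) (15.5,14.5) (13,24.5)
edge 0: (2.5,12)→(13.5,2.5)  cross = 2.5·2.5 − 13.5·12 = -155.7500; (r_i+r_j)·cross = 16·-155.7500 = -2492.0000
edge 1: (13.5,2.5)→(15.5,14.5)  cross = 13.5·14.5 − 15.5·2.5 = 157.0000; (r_i+r_j)·cross = 29·157.0000 = 4553.0000
edge 2: (15.5,14.5)→(13,24.5)  cross = 15.5·24.5 − 13·14.5 = 191.2500; (r_i+r_j)·cross = 28.5·191.2500 = 5450.6250
edge 3: (13,24.5)→(2.5,12)  cross = 13·12 − 2.5·24.5 = 94.7500; (r_i+r_j)·cross = 15.5·94.7500 = 1468.6250
Σcross = 287.2500 → A = |Σcross|/2 = 143.6250 mm²
Σ(r_i+r_j)·cross = 8980.2500 → first moment M = |Σ|/6 = 1496.7083
R_c = M/A = 1496.7083/143.6250 = 10.4209 mm
θ = 271° = 4.729842 rad
V = θ·R_c·A = 4.729842·10.4209·143.6250 = 7079.194 mm³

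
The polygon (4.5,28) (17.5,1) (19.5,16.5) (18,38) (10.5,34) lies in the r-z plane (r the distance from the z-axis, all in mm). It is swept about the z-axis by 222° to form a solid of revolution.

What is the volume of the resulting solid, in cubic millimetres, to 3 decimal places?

Profile (r,z), 5 vertices: (4.5,28) (17.5,1) (19.5,16.5) (18,38) (10.5,34)
edge 0: (4.5,28)→(17.5,1)  cross = 4.5·1 − 17.5·28 = -485.5000; (r_i+r_j)·cross = 22·-485.5000 = -10681.0000
edge 1: (17.5,1)→(19.5,16.5)  cross = 17.5·16.5 − 19.5·1 = 269.2500; (r_i+r_j)·cross = 37·269.2500 = 9962.2500
edge 2: (19.5,16.5)→(18,38)  cross = 19.5·38 − 18·16.5 = 444.0000; (r_i+r_j)·cross = 37.5·444.0000 = 16650.0000
edge 3: (18,38)→(10.5,34)  cross = 18·34 − 10.5·38 = 213.0000; (r_i+r_j)·cross = 28.5·213.0000 = 6070.5000
edge 4: (10.5,34)→(4.5,28)  cross = 10.5·28 − 4.5·34 = 141.0000; (r_i+r_j)·cross = 15·141.0000 = 2115.0000
Σcross = 581.7500 → A = |Σcross|/2 = 290.8750 mm²
Σ(r_i+r_j)·cross = 24116.7500 → first moment M = |Σ|/6 = 4019.4583
R_c = M/A = 4019.4583/290.8750 = 13.8185 mm
θ = 222° = 3.874631 rad
V = θ·R_c·A = 3.874631·13.8185·290.8750 = 15573.918 mm³

Volume = 15573.918 mm³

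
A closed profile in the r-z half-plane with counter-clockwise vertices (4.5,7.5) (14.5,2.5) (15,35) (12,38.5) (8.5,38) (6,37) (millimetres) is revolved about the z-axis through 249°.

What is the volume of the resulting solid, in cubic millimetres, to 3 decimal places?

Volume = 13677.086 mm³

Profile (r,z), 6 vertices: (4.5,7.5) (14.5,2.5) (15,35) (12,38.5) (8.5,38) (6,37)
edge 0: (4.5,7.5)→(14.5,2.5)  cross = 4.5·2.5 − 14.5·7.5 = -97.5000; (r_i+r_j)·cross = 19·-97.5000 = -1852.5000
edge 1: (14.5,2.5)→(15,35)  cross = 14.5·35 − 15·2.5 = 470.0000; (r_i+r_j)·cross = 29.5·470.0000 = 13865.0000
edge 2: (15,35)→(12,38.5)  cross = 15·38.5 − 12·35 = 157.5000; (r_i+r_j)·cross = 27·157.5000 = 4252.5000
edge 3: (12,38.5)→(8.5,38)  cross = 12·38 − 8.5·38.5 = 128.7500; (r_i+r_j)·cross = 20.5·128.7500 = 2639.3750
edge 4: (8.5,38)→(6,37)  cross = 8.5·37 − 6·38 = 86.5000; (r_i+r_j)·cross = 14.5·86.5000 = 1254.2500
edge 5: (6,37)→(4.5,7.5)  cross = 6·7.5 − 4.5·37 = -121.5000; (r_i+r_j)·cross = 10.5·-121.5000 = -1275.7500
Σcross = 623.7500 → A = |Σcross|/2 = 311.8750 mm²
Σ(r_i+r_j)·cross = 18882.8750 → first moment M = |Σ|/6 = 3147.1458
R_c = M/A = 3147.1458/311.8750 = 10.0910 mm
θ = 249° = 4.345870 rad
V = θ·R_c·A = 4.345870·10.0910·311.8750 = 13677.086 mm³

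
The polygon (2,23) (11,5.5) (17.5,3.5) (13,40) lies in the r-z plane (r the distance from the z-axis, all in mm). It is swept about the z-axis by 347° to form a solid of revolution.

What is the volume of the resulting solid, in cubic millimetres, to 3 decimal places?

Volume = 18628.525 mm³

Profile (r,z), 4 vertices: (2,23) (11,5.5) (17.5,3.5) (13,40)
edge 0: (2,23)→(11,5.5)  cross = 2·5.5 − 11·23 = -242.0000; (r_i+r_j)·cross = 13·-242.0000 = -3146.0000
edge 1: (11,5.5)→(17.5,3.5)  cross = 11·3.5 − 17.5·5.5 = -57.7500; (r_i+r_j)·cross = 28.5·-57.7500 = -1645.8750
edge 2: (17.5,3.5)→(13,40)  cross = 17.5·40 − 13·3.5 = 654.5000; (r_i+r_j)·cross = 30.5·654.5000 = 19962.2500
edge 3: (13,40)→(2,23)  cross = 13·23 − 2·40 = 219.0000; (r_i+r_j)·cross = 15·219.0000 = 3285.0000
Σcross = 573.7500 → A = |Σcross|/2 = 286.8750 mm²
Σ(r_i+r_j)·cross = 18455.3750 → first moment M = |Σ|/6 = 3075.8958
R_c = M/A = 3075.8958/286.8750 = 10.7221 mm
θ = 347° = 6.056293 rad
V = θ·R_c·A = 6.056293·10.7221·286.8750 = 18628.525 mm³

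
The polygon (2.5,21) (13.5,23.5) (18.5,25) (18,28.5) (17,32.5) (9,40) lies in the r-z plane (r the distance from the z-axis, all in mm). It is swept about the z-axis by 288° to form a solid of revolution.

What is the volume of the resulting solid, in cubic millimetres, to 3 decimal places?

Profile (r,z), 6 vertices: (2.5,21) (13.5,23.5) (18.5,25) (18,28.5) (17,32.5) (9,40)
edge 0: (2.5,21)→(13.5,23.5)  cross = 2.5·23.5 − 13.5·21 = -224.7500; (r_i+r_j)·cross = 16·-224.7500 = -3596.0000
edge 1: (13.5,23.5)→(18.5,25)  cross = 13.5·25 − 18.5·23.5 = -97.2500; (r_i+r_j)·cross = 32·-97.2500 = -3112.0000
edge 2: (18.5,25)→(18,28.5)  cross = 18.5·28.5 − 18·25 = 77.2500; (r_i+r_j)·cross = 36.5·77.2500 = 2819.6250
edge 3: (18,28.5)→(17,32.5)  cross = 18·32.5 − 17·28.5 = 100.5000; (r_i+r_j)·cross = 35·100.5000 = 3517.5000
edge 4: (17,32.5)→(9,40)  cross = 17·40 − 9·32.5 = 387.5000; (r_i+r_j)·cross = 26·387.5000 = 10075.0000
edge 5: (9,40)→(2.5,21)  cross = 9·21 − 2.5·40 = 89.0000; (r_i+r_j)·cross = 11.5·89.0000 = 1023.5000
Σcross = 332.2500 → A = |Σcross|/2 = 166.1250 mm²
Σ(r_i+r_j)·cross = 10727.6250 → first moment M = |Σ|/6 = 1787.9375
R_c = M/A = 1787.9375/166.1250 = 10.7626 mm
θ = 288° = 5.026548 rad
V = θ·R_c·A = 5.026548·10.7626·166.1250 = 8987.154 mm³

Volume = 8987.154 mm³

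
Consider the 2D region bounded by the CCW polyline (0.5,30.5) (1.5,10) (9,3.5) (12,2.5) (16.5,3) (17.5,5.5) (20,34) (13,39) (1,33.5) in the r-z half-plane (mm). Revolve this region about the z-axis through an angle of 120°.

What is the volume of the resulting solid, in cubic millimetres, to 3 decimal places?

Volume = 12106.695 mm³

Profile (r,z), 9 vertices: (0.5,30.5) (1.5,10) (9,3.5) (12,2.5) (16.5,3) (17.5,5.5) (20,34) (13,39) (1,33.5)
edge 0: (0.5,30.5)→(1.5,10)  cross = 0.5·10 − 1.5·30.5 = -40.7500; (r_i+r_j)·cross = 2·-40.7500 = -81.5000
edge 1: (1.5,10)→(9,3.5)  cross = 1.5·3.5 − 9·10 = -84.7500; (r_i+r_j)·cross = 10.5·-84.7500 = -889.8750
edge 2: (9,3.5)→(12,2.5)  cross = 9·2.5 − 12·3.5 = -19.5000; (r_i+r_j)·cross = 21·-19.5000 = -409.5000
edge 3: (12,2.5)→(16.5,3)  cross = 12·3 − 16.5·2.5 = -5.2500; (r_i+r_j)·cross = 28.5·-5.2500 = -149.6250
edge 4: (16.5,3)→(17.5,5.5)  cross = 16.5·5.5 − 17.5·3 = 38.2500; (r_i+r_j)·cross = 34·38.2500 = 1300.5000
edge 5: (17.5,5.5)→(20,34)  cross = 17.5·34 − 20·5.5 = 485.0000; (r_i+r_j)·cross = 37.5·485.0000 = 18187.5000
edge 6: (20,34)→(13,39)  cross = 20·39 − 13·34 = 338.0000; (r_i+r_j)·cross = 33·338.0000 = 11154.0000
edge 7: (13,39)→(1,33.5)  cross = 13·33.5 − 1·39 = 396.5000; (r_i+r_j)·cross = 14·396.5000 = 5551.0000
edge 8: (1,33.5)→(0.5,30.5)  cross = 1·30.5 − 0.5·33.5 = 13.7500; (r_i+r_j)·cross = 1.5·13.7500 = 20.6250
Σcross = 1121.2500 → A = |Σcross|/2 = 560.6250 mm²
Σ(r_i+r_j)·cross = 34683.1250 → first moment M = |Σ|/6 = 5780.5208
R_c = M/A = 5780.5208/560.6250 = 10.3109 mm
θ = 120° = 2.094395 rad
V = θ·R_c·A = 2.094395·10.3109·560.6250 = 12106.695 mm³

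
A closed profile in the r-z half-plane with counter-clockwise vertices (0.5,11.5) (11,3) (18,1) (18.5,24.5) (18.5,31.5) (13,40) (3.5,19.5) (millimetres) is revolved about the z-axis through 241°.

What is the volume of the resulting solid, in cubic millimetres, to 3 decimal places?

Profile (r,z), 7 vertices: (0.5,11.5) (11,3) (18,1) (18.5,24.5) (18.5,31.5) (13,40) (3.5,19.5)
edge 0: (0.5,11.5)→(11,3)  cross = 0.5·3 − 11·11.5 = -125.0000; (r_i+r_j)·cross = 11.5·-125.0000 = -1437.5000
edge 1: (11,3)→(18,1)  cross = 11·1 − 18·3 = -43.0000; (r_i+r_j)·cross = 29·-43.0000 = -1247.0000
edge 2: (18,1)→(18.5,24.5)  cross = 18·24.5 − 18.5·1 = 422.5000; (r_i+r_j)·cross = 36.5·422.5000 = 15421.2500
edge 3: (18.5,24.5)→(18.5,31.5)  cross = 18.5·31.5 − 18.5·24.5 = 129.5000; (r_i+r_j)·cross = 37·129.5000 = 4791.5000
edge 4: (18.5,31.5)→(13,40)  cross = 18.5·40 − 13·31.5 = 330.5000; (r_i+r_j)·cross = 31.5·330.5000 = 10410.7500
edge 5: (13,40)→(3.5,19.5)  cross = 13·19.5 − 3.5·40 = 113.5000; (r_i+r_j)·cross = 16.5·113.5000 = 1872.7500
edge 6: (3.5,19.5)→(0.5,11.5)  cross = 3.5·11.5 − 0.5·19.5 = 30.5000; (r_i+r_j)·cross = 4·30.5000 = 122.0000
Σcross = 858.5000 → A = |Σcross|/2 = 429.2500 mm²
Σ(r_i+r_j)·cross = 29933.7500 → first moment M = |Σ|/6 = 4988.9583
R_c = M/A = 4988.9583/429.2500 = 11.6225 mm
θ = 241° = 4.206243 rad
V = θ·R_c·A = 4.206243·11.6225·429.2500 = 20984.774 mm³

Volume = 20984.774 mm³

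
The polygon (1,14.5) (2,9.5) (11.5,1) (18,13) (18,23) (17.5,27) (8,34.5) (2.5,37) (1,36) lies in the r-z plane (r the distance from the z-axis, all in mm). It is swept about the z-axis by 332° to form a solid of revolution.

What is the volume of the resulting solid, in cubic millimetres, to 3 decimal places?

Profile (r,z), 9 vertices: (1,14.5) (2,9.5) (11.5,1) (18,13) (18,23) (17.5,27) (8,34.5) (2.5,37) (1,36)
edge 0: (1,14.5)→(2,9.5)  cross = 1·9.5 − 2·14.5 = -19.5000; (r_i+r_j)·cross = 3·-19.5000 = -58.5000
edge 1: (2,9.5)→(11.5,1)  cross = 2·1 − 11.5·9.5 = -107.2500; (r_i+r_j)·cross = 13.5·-107.2500 = -1447.8750
edge 2: (11.5,1)→(18,13)  cross = 11.5·13 − 18·1 = 131.5000; (r_i+r_j)·cross = 29.5·131.5000 = 3879.2500
edge 3: (18,13)→(18,23)  cross = 18·23 − 18·13 = 180.0000; (r_i+r_j)·cross = 36·180.0000 = 6480.0000
edge 4: (18,23)→(17.5,27)  cross = 18·27 − 17.5·23 = 83.5000; (r_i+r_j)·cross = 35.5·83.5000 = 2964.2500
edge 5: (17.5,27)→(8,34.5)  cross = 17.5·34.5 − 8·27 = 387.7500; (r_i+r_j)·cross = 25.5·387.7500 = 9887.6250
edge 6: (8,34.5)→(2.5,37)  cross = 8·37 − 2.5·34.5 = 209.7500; (r_i+r_j)·cross = 10.5·209.7500 = 2202.3750
edge 7: (2.5,37)→(1,36)  cross = 2.5·36 − 1·37 = 53.0000; (r_i+r_j)·cross = 3.5·53.0000 = 185.5000
edge 8: (1,36)→(1,14.5)  cross = 1·14.5 − 1·36 = -21.5000; (r_i+r_j)·cross = 2·-21.5000 = -43.0000
Σcross = 897.2500 → A = |Σcross|/2 = 448.6250 mm²
Σ(r_i+r_j)·cross = 24049.6250 → first moment M = |Σ|/6 = 4008.2708
R_c = M/A = 4008.2708/448.6250 = 8.9346 mm
θ = 332° = 5.794493 rad
V = θ·R_c·A = 5.794493·8.9346·448.6250 = 23225.898 mm³

Volume = 23225.898 mm³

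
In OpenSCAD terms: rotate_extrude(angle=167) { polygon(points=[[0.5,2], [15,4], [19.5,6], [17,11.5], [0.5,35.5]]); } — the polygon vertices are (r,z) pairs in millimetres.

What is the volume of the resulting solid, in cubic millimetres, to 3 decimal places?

Profile (r,z), 5 vertices: (0.5,2) (15,4) (19.5,6) (17,11.5) (0.5,35.5)
edge 0: (0.5,2)→(15,4)  cross = 0.5·4 − 15·2 = -28.0000; (r_i+r_j)·cross = 15.5·-28.0000 = -434.0000
edge 1: (15,4)→(19.5,6)  cross = 15·6 − 19.5·4 = 12.0000; (r_i+r_j)·cross = 34.5·12.0000 = 414.0000
edge 2: (19.5,6)→(17,11.5)  cross = 19.5·11.5 − 17·6 = 122.2500; (r_i+r_j)·cross = 36.5·122.2500 = 4462.1250
edge 3: (17,11.5)→(0.5,35.5)  cross = 17·35.5 − 0.5·11.5 = 597.7500; (r_i+r_j)·cross = 17.5·597.7500 = 10460.6250
edge 4: (0.5,35.5)→(0.5,2)  cross = 0.5·2 − 0.5·35.5 = -16.7500; (r_i+r_j)·cross = 1·-16.7500 = -16.7500
Σcross = 687.2500 → A = |Σcross|/2 = 343.6250 mm²
Σ(r_i+r_j)·cross = 14886.0000 → first moment M = |Σ|/6 = 2481.0000
R_c = M/A = 2481.0000/343.6250 = 7.2201 mm
θ = 167° = 2.914700 rad
V = θ·R_c·A = 2.914700·7.2201·343.6250 = 7231.370 mm³

Volume = 7231.370 mm³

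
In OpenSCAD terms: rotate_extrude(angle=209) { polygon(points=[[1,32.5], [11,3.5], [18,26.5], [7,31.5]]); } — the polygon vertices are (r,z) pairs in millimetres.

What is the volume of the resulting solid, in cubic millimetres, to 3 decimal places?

Profile (r,z), 4 vertices: (1,32.5) (11,3.5) (18,26.5) (7,31.5)
edge 0: (1,32.5)→(11,3.5)  cross = 1·3.5 − 11·32.5 = -354.0000; (r_i+r_j)·cross = 12·-354.0000 = -4248.0000
edge 1: (11,3.5)→(18,26.5)  cross = 11·26.5 − 18·3.5 = 228.5000; (r_i+r_j)·cross = 29·228.5000 = 6626.5000
edge 2: (18,26.5)→(7,31.5)  cross = 18·31.5 − 7·26.5 = 381.5000; (r_i+r_j)·cross = 25·381.5000 = 9537.5000
edge 3: (7,31.5)→(1,32.5)  cross = 7·32.5 − 1·31.5 = 196.0000; (r_i+r_j)·cross = 8·196.0000 = 1568.0000
Σcross = 452.0000 → A = |Σcross|/2 = 226.0000 mm²
Σ(r_i+r_j)·cross = 13484.0000 → first moment M = |Σ|/6 = 2247.3333
R_c = M/A = 2247.3333/226.0000 = 9.9440 mm
θ = 209° = 3.647738 rad
V = θ·R_c·A = 3.647738·9.9440·226.0000 = 8197.684 mm³

Volume = 8197.684 mm³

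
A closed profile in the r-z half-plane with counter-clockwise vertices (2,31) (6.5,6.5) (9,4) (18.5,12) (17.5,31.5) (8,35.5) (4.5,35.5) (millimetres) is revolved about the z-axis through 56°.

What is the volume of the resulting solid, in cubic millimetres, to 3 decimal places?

Profile (r,z), 7 vertices: (2,31) (6.5,6.5) (9,4) (18.5,12) (17.5,31.5) (8,35.5) (4.5,35.5)
edge 0: (2,31)→(6.5,6.5)  cross = 2·6.5 − 6.5·31 = -188.5000; (r_i+r_j)·cross = 8.5·-188.5000 = -1602.2500
edge 1: (6.5,6.5)→(9,4)  cross = 6.5·4 − 9·6.5 = -32.5000; (r_i+r_j)·cross = 15.5·-32.5000 = -503.7500
edge 2: (9,4)→(18.5,12)  cross = 9·12 − 18.5·4 = 34.0000; (r_i+r_j)·cross = 27.5·34.0000 = 935.0000
edge 3: (18.5,12)→(17.5,31.5)  cross = 18.5·31.5 − 17.5·12 = 372.7500; (r_i+r_j)·cross = 36·372.7500 = 13419.0000
edge 4: (17.5,31.5)→(8,35.5)  cross = 17.5·35.5 − 8·31.5 = 369.2500; (r_i+r_j)·cross = 25.5·369.2500 = 9415.8750
edge 5: (8,35.5)→(4.5,35.5)  cross = 8·35.5 − 4.5·35.5 = 124.2500; (r_i+r_j)·cross = 12.5·124.2500 = 1553.1250
edge 6: (4.5,35.5)→(2,31)  cross = 4.5·31 − 2·35.5 = 68.5000; (r_i+r_j)·cross = 6.5·68.5000 = 445.2500
Σcross = 747.7500 → A = |Σcross|/2 = 373.8750 mm²
Σ(r_i+r_j)·cross = 23662.2500 → first moment M = |Σ|/6 = 3943.7083
R_c = M/A = 3943.7083/373.8750 = 10.5482 mm
θ = 56° = 0.977384 rad
V = θ·R_c·A = 0.977384·10.5482·373.8750 = 3854.519 mm³

Volume = 3854.519 mm³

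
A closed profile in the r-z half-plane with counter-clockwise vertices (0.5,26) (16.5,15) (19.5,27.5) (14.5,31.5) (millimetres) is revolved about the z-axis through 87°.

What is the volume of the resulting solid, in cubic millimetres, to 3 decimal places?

Profile (r,z), 4 vertices: (0.5,26) (16.5,15) (19.5,27.5) (14.5,31.5)
edge 0: (0.5,26)→(16.5,15)  cross = 0.5·15 − 16.5·26 = -421.5000; (r_i+r_j)·cross = 17·-421.5000 = -7165.5000
edge 1: (16.5,15)→(19.5,27.5)  cross = 16.5·27.5 − 19.5·15 = 161.2500; (r_i+r_j)·cross = 36·161.2500 = 5805.0000
edge 2: (19.5,27.5)→(14.5,31.5)  cross = 19.5·31.5 − 14.5·27.5 = 215.5000; (r_i+r_j)·cross = 34·215.5000 = 7327.0000
edge 3: (14.5,31.5)→(0.5,26)  cross = 14.5·26 − 0.5·31.5 = 361.2500; (r_i+r_j)·cross = 15·361.2500 = 5418.7500
Σcross = 316.5000 → A = |Σcross|/2 = 158.2500 mm²
Σ(r_i+r_j)·cross = 11385.2500 → first moment M = |Σ|/6 = 1897.5417
R_c = M/A = 1897.5417/158.2500 = 11.9908 mm
θ = 87° = 1.518436 rad
V = θ·R_c·A = 1.518436·11.9908·158.2500 = 2881.296 mm³

Volume = 2881.296 mm³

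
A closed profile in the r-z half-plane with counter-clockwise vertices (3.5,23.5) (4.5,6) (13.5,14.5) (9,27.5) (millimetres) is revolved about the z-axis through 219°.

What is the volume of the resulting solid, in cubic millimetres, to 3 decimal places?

Profile (r,z), 4 vertices: (3.5,23.5) (4.5,6) (13.5,14.5) (9,27.5)
edge 0: (3.5,23.5)→(4.5,6)  cross = 3.5·6 − 4.5·23.5 = -84.7500; (r_i+r_j)·cross = 8·-84.7500 = -678.0000
edge 1: (4.5,6)→(13.5,14.5)  cross = 4.5·14.5 − 13.5·6 = -15.7500; (r_i+r_j)·cross = 18·-15.7500 = -283.5000
edge 2: (13.5,14.5)→(9,27.5)  cross = 13.5·27.5 − 9·14.5 = 240.7500; (r_i+r_j)·cross = 22.5·240.7500 = 5416.8750
edge 3: (9,27.5)→(3.5,23.5)  cross = 9·23.5 − 3.5·27.5 = 115.2500; (r_i+r_j)·cross = 12.5·115.2500 = 1440.6250
Σcross = 255.5000 → A = |Σcross|/2 = 127.7500 mm²
Σ(r_i+r_j)·cross = 5896.0000 → first moment M = |Σ|/6 = 982.6667
R_c = M/A = 982.6667/127.7500 = 7.6921 mm
θ = 219° = 3.822271 rad
V = θ·R_c·A = 3.822271·7.6921·127.7500 = 3756.018 mm³

Volume = 3756.018 mm³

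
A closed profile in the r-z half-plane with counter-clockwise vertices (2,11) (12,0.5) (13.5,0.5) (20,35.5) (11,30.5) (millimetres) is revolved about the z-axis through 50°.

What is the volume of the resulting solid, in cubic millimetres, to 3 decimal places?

Profile (r,z), 5 vertices: (2,11) (12,0.5) (13.5,0.5) (20,35.5) (11,30.5)
edge 0: (2,11)→(12,0.5)  cross = 2·0.5 − 12·11 = -131.0000; (r_i+r_j)·cross = 14·-131.0000 = -1834.0000
edge 1: (12,0.5)→(13.5,0.5)  cross = 12·0.5 − 13.5·0.5 = -0.7500; (r_i+r_j)·cross = 25.5·-0.7500 = -19.1250
edge 2: (13.5,0.5)→(20,35.5)  cross = 13.5·35.5 − 20·0.5 = 469.2500; (r_i+r_j)·cross = 33.5·469.2500 = 15719.8750
edge 3: (20,35.5)→(11,30.5)  cross = 20·30.5 − 11·35.5 = 219.5000; (r_i+r_j)·cross = 31·219.5000 = 6804.5000
edge 4: (11,30.5)→(2,11)  cross = 11·11 − 2·30.5 = 60.0000; (r_i+r_j)·cross = 13·60.0000 = 780.0000
Σcross = 617.0000 → A = |Σcross|/2 = 308.5000 mm²
Σ(r_i+r_j)·cross = 21451.2500 → first moment M = |Σ|/6 = 3575.2083
R_c = M/A = 3575.2083/308.5000 = 11.5890 mm
θ = 50° = 0.872665 rad
V = θ·R_c·A = 0.872665·11.5890·308.5000 = 3119.958 mm³

Volume = 3119.958 mm³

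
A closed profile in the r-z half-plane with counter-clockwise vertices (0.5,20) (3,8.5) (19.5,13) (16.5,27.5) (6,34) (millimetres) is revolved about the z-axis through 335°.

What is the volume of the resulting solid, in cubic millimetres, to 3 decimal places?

Profile (r,z), 5 vertices: (0.5,20) (3,8.5) (19.5,13) (16.5,27.5) (6,34)
edge 0: (0.5,20)→(3,8.5)  cross = 0.5·8.5 − 3·20 = -55.7500; (r_i+r_j)·cross = 3.5·-55.7500 = -195.1250
edge 1: (3,8.5)→(19.5,13)  cross = 3·13 − 19.5·8.5 = -126.7500; (r_i+r_j)·cross = 22.5·-126.7500 = -2851.8750
edge 2: (19.5,13)→(16.5,27.5)  cross = 19.5·27.5 − 16.5·13 = 321.7500; (r_i+r_j)·cross = 36·321.7500 = 11583.0000
edge 3: (16.5,27.5)→(6,34)  cross = 16.5·34 − 6·27.5 = 396.0000; (r_i+r_j)·cross = 22.5·396.0000 = 8910.0000
edge 4: (6,34)→(0.5,20)  cross = 6·20 − 0.5·34 = 103.0000; (r_i+r_j)·cross = 6.5·103.0000 = 669.5000
Σcross = 638.2500 → A = |Σcross|/2 = 319.1250 mm²
Σ(r_i+r_j)·cross = 18115.5000 → first moment M = |Σ|/6 = 3019.2500
R_c = M/A = 3019.2500/319.1250 = 9.4610 mm
θ = 335° = 5.846853 rad
V = θ·R_c·A = 5.846853·9.4610·319.1250 = 17653.111 mm³

Volume = 17653.111 mm³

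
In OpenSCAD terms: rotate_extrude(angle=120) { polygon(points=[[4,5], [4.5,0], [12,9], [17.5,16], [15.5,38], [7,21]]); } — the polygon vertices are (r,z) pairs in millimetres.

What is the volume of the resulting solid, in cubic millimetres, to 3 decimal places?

Volume = 5604.427 mm³

Profile (r,z), 6 vertices: (4,5) (4.5,0) (12,9) (17.5,16) (15.5,38) (7,21)
edge 0: (4,5)→(4.5,0)  cross = 4·0 − 4.5·5 = -22.5000; (r_i+r_j)·cross = 8.5·-22.5000 = -191.2500
edge 1: (4.5,0)→(12,9)  cross = 4.5·9 − 12·0 = 40.5000; (r_i+r_j)·cross = 16.5·40.5000 = 668.2500
edge 2: (12,9)→(17.5,16)  cross = 12·16 − 17.5·9 = 34.5000; (r_i+r_j)·cross = 29.5·34.5000 = 1017.7500
edge 3: (17.5,16)→(15.5,38)  cross = 17.5·38 − 15.5·16 = 417.0000; (r_i+r_j)·cross = 33·417.0000 = 13761.0000
edge 4: (15.5,38)→(7,21)  cross = 15.5·21 − 7·38 = 59.5000; (r_i+r_j)·cross = 22.5·59.5000 = 1338.7500
edge 5: (7,21)→(4,5)  cross = 7·5 − 4·21 = -49.0000; (r_i+r_j)·cross = 11·-49.0000 = -539.0000
Σcross = 480.0000 → A = |Σcross|/2 = 240.0000 mm²
Σ(r_i+r_j)·cross = 16055.5000 → first moment M = |Σ|/6 = 2675.9167
R_c = M/A = 2675.9167/240.0000 = 11.1497 mm
θ = 120° = 2.094395 rad
V = θ·R_c·A = 2.094395·11.1497·240.0000 = 5604.427 mm³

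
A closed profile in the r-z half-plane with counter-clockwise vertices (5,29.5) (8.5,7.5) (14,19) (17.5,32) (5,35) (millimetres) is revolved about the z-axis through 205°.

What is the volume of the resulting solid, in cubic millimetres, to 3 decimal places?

Volume = 7118.207 mm³

Profile (r,z), 5 vertices: (5,29.5) (8.5,7.5) (14,19) (17.5,32) (5,35)
edge 0: (5,29.5)→(8.5,7.5)  cross = 5·7.5 − 8.5·29.5 = -213.2500; (r_i+r_j)·cross = 13.5·-213.2500 = -2878.8750
edge 1: (8.5,7.5)→(14,19)  cross = 8.5·19 − 14·7.5 = 56.5000; (r_i+r_j)·cross = 22.5·56.5000 = 1271.2500
edge 2: (14,19)→(17.5,32)  cross = 14·32 − 17.5·19 = 115.5000; (r_i+r_j)·cross = 31.5·115.5000 = 3638.2500
edge 3: (17.5,32)→(5,35)  cross = 17.5·35 − 5·32 = 452.5000; (r_i+r_j)·cross = 22.5·452.5000 = 10181.2500
edge 4: (5,35)→(5,29.5)  cross = 5·29.5 − 5·35 = -27.5000; (r_i+r_j)·cross = 10·-27.5000 = -275.0000
Σcross = 383.7500 → A = |Σcross|/2 = 191.8750 mm²
Σ(r_i+r_j)·cross = 11936.8750 → first moment M = |Σ|/6 = 1989.4792
R_c = M/A = 1989.4792/191.8750 = 10.3686 mm
θ = 205° = 3.577925 rad
V = θ·R_c·A = 3.577925·10.3686·191.8750 = 7118.207 mm³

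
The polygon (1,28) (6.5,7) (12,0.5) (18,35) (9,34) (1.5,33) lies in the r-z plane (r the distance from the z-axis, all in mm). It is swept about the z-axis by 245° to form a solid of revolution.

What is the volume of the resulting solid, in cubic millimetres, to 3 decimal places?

Volume = 14359.087 mm³

Profile (r,z), 6 vertices: (1,28) (6.5,7) (12,0.5) (18,35) (9,34) (1.5,33)
edge 0: (1,28)→(6.5,7)  cross = 1·7 − 6.5·28 = -175.0000; (r_i+r_j)·cross = 7.5·-175.0000 = -1312.5000
edge 1: (6.5,7)→(12,0.5)  cross = 6.5·0.5 − 12·7 = -80.7500; (r_i+r_j)·cross = 18.5·-80.7500 = -1493.8750
edge 2: (12,0.5)→(18,35)  cross = 12·35 − 18·0.5 = 411.0000; (r_i+r_j)·cross = 30·411.0000 = 12330.0000
edge 3: (18,35)→(9,34)  cross = 18·34 − 9·35 = 297.0000; (r_i+r_j)·cross = 27·297.0000 = 8019.0000
edge 4: (9,34)→(1.5,33)  cross = 9·33 − 1.5·34 = 246.0000; (r_i+r_j)·cross = 10.5·246.0000 = 2583.0000
edge 5: (1.5,33)→(1,28)  cross = 1.5·28 − 1·33 = 9.0000; (r_i+r_j)·cross = 2.5·9.0000 = 22.5000
Σcross = 707.2500 → A = |Σcross|/2 = 353.6250 mm²
Σ(r_i+r_j)·cross = 20148.1250 → first moment M = |Σ|/6 = 3358.0208
R_c = M/A = 3358.0208/353.6250 = 9.4960 mm
θ = 245° = 4.276057 rad
V = θ·R_c·A = 4.276057·9.4960·353.6250 = 14359.087 mm³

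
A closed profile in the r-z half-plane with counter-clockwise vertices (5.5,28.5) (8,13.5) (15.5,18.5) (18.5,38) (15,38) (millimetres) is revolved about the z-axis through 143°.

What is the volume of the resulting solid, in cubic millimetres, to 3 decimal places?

Volume = 5744.236 mm³

Profile (r,z), 5 vertices: (5.5,28.5) (8,13.5) (15.5,18.5) (18.5,38) (15,38)
edge 0: (5.5,28.5)→(8,13.5)  cross = 5.5·13.5 − 8·28.5 = -153.7500; (r_i+r_j)·cross = 13.5·-153.7500 = -2075.6250
edge 1: (8,13.5)→(15.5,18.5)  cross = 8·18.5 − 15.5·13.5 = -61.2500; (r_i+r_j)·cross = 23.5·-61.2500 = -1439.3750
edge 2: (15.5,18.5)→(18.5,38)  cross = 15.5·38 − 18.5·18.5 = 246.7500; (r_i+r_j)·cross = 34·246.7500 = 8389.5000
edge 3: (18.5,38)→(15,38)  cross = 18.5·38 − 15·38 = 133.0000; (r_i+r_j)·cross = 33.5·133.0000 = 4455.5000
edge 4: (15,38)→(5.5,28.5)  cross = 15·28.5 − 5.5·38 = 218.5000; (r_i+r_j)·cross = 20.5·218.5000 = 4479.2500
Σcross = 383.2500 → A = |Σcross|/2 = 191.6250 mm²
Σ(r_i+r_j)·cross = 13809.2500 → first moment M = |Σ|/6 = 2301.5417
R_c = M/A = 2301.5417/191.6250 = 12.0107 mm
θ = 143° = 2.495821 rad
V = θ·R_c·A = 2.495821·12.0107·191.6250 = 5744.236 mm³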